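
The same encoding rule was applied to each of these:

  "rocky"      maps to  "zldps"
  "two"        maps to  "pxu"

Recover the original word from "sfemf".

elder

Two steps: reverse the string, then apply a Caesar shift of +1.
Undoing it on sfemf: shift back: s−1=r, f−1=e, e−1=d, m−1=l, f−1=e → redle; then reverse → elder.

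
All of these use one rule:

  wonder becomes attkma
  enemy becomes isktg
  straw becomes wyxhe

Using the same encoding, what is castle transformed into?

gfyatn

In wonder: w→a is +4, o→t is +5, n→t is +6, d→k is +7 — the shift increases by 1 each position. Each letter shifts forward by (position + 4), i.e. 4, 5, 6, … — the shift grows by one for each successive letter.
On castle: c+4=g, a+5=f, s+6=y, t+7=a, l+8=t, e+9=n.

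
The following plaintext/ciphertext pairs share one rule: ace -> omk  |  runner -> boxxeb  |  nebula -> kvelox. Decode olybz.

The output letters match the input read backwards, each shifted +10: ace reversed is eca. Two steps: reverse the string, then apply a Caesar shift of +10.
Undoing it on olybz: shift back: o−10=e, l−10=b, y−10=o, b−10=r, z−10=p → eborp; then reverse → probe.

probe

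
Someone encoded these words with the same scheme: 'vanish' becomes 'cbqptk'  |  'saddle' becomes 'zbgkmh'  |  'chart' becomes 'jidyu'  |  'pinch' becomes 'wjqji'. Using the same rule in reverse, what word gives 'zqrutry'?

sponsor

Shifts by position in vanish: pos 0: v→c (+7), pos 1: a→b (+1), pos 2: n→q (+3), pos 3: i→p (+7), pos 4: s→t (+1), pos 5: h→k (+3) — repeating every 3. The shifts repeat in a cycle of length 3: positions 0,1,… shift by +7, +1, +3, then the pattern repeats.
Decoding zqrutry: z−7=s, q−1=p, r−3=o, u−7=n, t−1=s, r−3=o, y−7=r.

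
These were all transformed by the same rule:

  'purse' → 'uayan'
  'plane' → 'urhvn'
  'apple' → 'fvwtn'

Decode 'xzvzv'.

In purse: p→u is +5, u→a is +6, r→y is +7, s→a is +8 — the shift increases by 1 each position. Letter i (0-indexed) is shifted by i+5, so successive shifts are 5, 6, 7, ….
Decoding xzvzv: x−5=s, z−6=t, v−7=o, z−8=r, v−9=m.

storm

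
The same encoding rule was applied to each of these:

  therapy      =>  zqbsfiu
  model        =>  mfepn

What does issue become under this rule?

The output letters match the input read backwards, each shifted +1: therapy reversed is ypareht. Two steps: reverse the string, then apply a Caesar shift of +1.
On issue: reverse → eussi; then shift: e+1=f, u+1=v, s+1=t, s+1=t, i+1=j.

fvttj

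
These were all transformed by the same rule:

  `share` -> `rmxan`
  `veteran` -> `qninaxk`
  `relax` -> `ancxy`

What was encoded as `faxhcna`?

crawler

s(18)→r(17) and h(7)→m(12) fit y≡17x+23 (mod 26); the inverse of 17 mod 26 is 23. Each letter's alphabet position (a=0..z=25) is mapped through 17·x+23 mod 26 — an affine cipher.
Undoing it on faxhcna: f(5)→23·(5−23)≡2=c; a(0)→23·(0−23)≡17=r; x(23)→23·(23−23)≡0=a; h(7)→23·(7−23)≡22=w; c(2)→23·(2−23)≡11=l; n(13)→23·(13−23)≡4=e; a(0)→23·(0−23)≡17=r (all mod 26).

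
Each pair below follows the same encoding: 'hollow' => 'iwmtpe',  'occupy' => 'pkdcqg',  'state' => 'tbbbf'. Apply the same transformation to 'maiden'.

Shifts by position in hollow: pos 0: h→i (+1), pos 1: o→w (+8), pos 2: l→m (+1), pos 3: l→t (+8) — repeating every 2. The shifts repeat in a cycle of length 2: positions 0,1,… shift by +1, +8, then the pattern repeats.
On maiden: m+1=n, a+8=i, i+1=j, d+8=l, e+1=f, n+8=v.

nijlfv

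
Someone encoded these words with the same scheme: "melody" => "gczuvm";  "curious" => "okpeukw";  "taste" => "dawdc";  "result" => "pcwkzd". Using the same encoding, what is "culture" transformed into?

m(12)→g(6) and e(4)→c(2) fit y≡7x+0 (mod 26); the inverse of 7 mod 26 is 15. Treating letters as 0–25, the rule is x ↦ 7x + 0 (mod 26).
For culture: c(2)→7·2+0≡14=o; u(20)→7·20+0≡10=k; l(11)→7·11+0≡25=z; t(19)→7·19+0≡3=d; u(20)→7·20+0≡10=k; r(17)→7·17+0≡15=p; e(4)→7·4+0≡2=c (all mod 26).

okzdkpc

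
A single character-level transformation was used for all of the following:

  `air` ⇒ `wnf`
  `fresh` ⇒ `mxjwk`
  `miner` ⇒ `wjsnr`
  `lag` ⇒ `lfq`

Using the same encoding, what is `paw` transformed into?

The output letters match the input read backwards, each shifted +5: air reversed is ria. The word is reversed, then every letter is shifted forward by 5.
On paw: reverse → wap; then shift: w+5=b, a+5=f, p+5=u.

bfu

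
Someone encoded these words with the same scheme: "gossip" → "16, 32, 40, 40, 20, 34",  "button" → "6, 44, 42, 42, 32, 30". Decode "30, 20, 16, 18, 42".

night

g(#7)→16 and o(#15)→32: differences scale by 2, so n = 2·pos + 2. Each letter becomes 2×(its alphabet position, a=1..z=26) + 2.
Undoing it on 30, 20, 16, 18, 42: 30→(30−2)÷2=14=n, 20→(20−2)÷2=9=i, 16→(16−2)÷2=7=g, 18→(18−2)÷2=8=h, 42→(42−2)÷2=20=t.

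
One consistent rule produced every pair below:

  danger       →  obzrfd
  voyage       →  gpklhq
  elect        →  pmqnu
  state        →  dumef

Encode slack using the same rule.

dmmnl

Shifts by position in danger: pos 0: d→o (+11), pos 1: a→b (+1), pos 2: n→z (+12), pos 3: g→r (+11), pos 4: e→f (+1), pos 5: r→d (+12) — repeating every 3. It's a Vigenère-style cipher with numeric key [11,1,12]: position i shifts by key[i mod 3].
On slack: s+11=d, l+1=m, a+12=m, c+11=n, k+1=l.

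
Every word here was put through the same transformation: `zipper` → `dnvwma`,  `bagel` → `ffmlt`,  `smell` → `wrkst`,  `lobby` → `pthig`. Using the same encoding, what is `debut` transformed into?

hjhbb

In zipper: z→d is +4, i→n is +5, p→v is +6, p→w is +7 — the shift increases by 1 each position. Each letter shifts forward by (position + 4), i.e. 4, 5, 6, … — the shift grows by one for each successive letter.
For debut: d+4=h, e+5=j, b+6=h, u+7=b, t+8=b.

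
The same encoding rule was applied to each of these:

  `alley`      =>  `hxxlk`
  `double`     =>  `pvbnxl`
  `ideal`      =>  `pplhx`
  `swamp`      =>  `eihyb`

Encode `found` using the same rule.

The shift depends on letter class: consonant l→x is +12, but vowel a→h is +7. The rule splits by letter class: vowels +7, consonants +12.
For found: f(cons)+12=r, o(vowel)+7=v, u(vowel)+7=b, n(cons)+12=z, d(cons)+12=p.

rvbzp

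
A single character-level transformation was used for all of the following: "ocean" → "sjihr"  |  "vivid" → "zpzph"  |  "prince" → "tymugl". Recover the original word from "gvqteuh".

Shifts by position in ocean: pos 0: o→s (+4), pos 1: c→j (+7), pos 2: e→i (+4), pos 3: a→h (+7) — repeating every 2. It's a Vigenère-style cipher with numeric key [4,7]: position i shifts by key[i mod 2].
Reversing it on gvqteuh: g−4=c, v−7=o, q−4=m, t−7=m, e−4=a, u−7=n, h−4=d.

command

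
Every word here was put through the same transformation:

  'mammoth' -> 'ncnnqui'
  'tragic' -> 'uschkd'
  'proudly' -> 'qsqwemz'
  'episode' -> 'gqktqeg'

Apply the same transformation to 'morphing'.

The shift depends on letter class: consonant m→n is +1, but vowel a→c is +2. The rule splits by letter class: vowels +2, consonants +1.
Applying it to morphing: m(cons)+1=n, o(vowel)+2=q, r(cons)+1=s, p(cons)+1=q, h(cons)+1=i, i(vowel)+2=k, n(cons)+1=o, g(cons)+1=h.

nqsqikoh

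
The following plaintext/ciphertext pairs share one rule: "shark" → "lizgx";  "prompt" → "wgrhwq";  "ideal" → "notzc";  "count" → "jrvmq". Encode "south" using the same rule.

s(18)→l(11) and h(7)→i(8) fit y≡5x+25 (mod 26); the inverse of 5 mod 26 is 21. This is an affine cipher: with a=0,…,z=25, each position x becomes (5x+25) mod 26.
Applying it to south: s(18)→5·18+25≡11=l; o(14)→5·14+25≡17=r; u(20)→5·20+25≡21=v; t(19)→5·19+25≡16=q; h(7)→5·7+25≡8=i (all mod 26).

lrvqi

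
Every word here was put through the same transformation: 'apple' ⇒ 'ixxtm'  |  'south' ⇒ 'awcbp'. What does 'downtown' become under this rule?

Compare letters: a→i is +8, p→x is +8, p→x is +8 — a constant shift. This is a Caesar cipher with shift 8.
On downtown: d+8=l, o+8=w, w+8=e, n+8=v, t+8=b, o+8=w, w+8=e, n+8=v.

lwevbwev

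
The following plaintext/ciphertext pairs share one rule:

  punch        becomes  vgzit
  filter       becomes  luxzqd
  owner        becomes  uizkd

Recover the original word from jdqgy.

Shifts by position in punch: pos 0: p→v (+6), pos 1: u→g (+12), pos 2: n→z (+12), pos 3: c→i (+6), pos 4: h→t (+12) — repeating every 3. A repeating key of period 3 is used — shifts +6, +12, +12 over and over.
Reversing it on jdqgy: j−6=d, d−12=r, q−12=e, g−6=a, y−12=m.

dream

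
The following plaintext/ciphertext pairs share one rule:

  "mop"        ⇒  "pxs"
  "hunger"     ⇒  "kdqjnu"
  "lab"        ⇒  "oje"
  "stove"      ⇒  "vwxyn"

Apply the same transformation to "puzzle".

The shift depends on letter class: consonant m→p is +3, but vowel o→x is +9. Two shifts are in play — +9 for a/e/i/o/u, +3 for every other letter.
On puzzle: p(cons)+3=s, u(vowel)+9=d, z(cons)+3=c, z(cons)+3=c, l(cons)+3=o, e(vowel)+9=n.

sdccon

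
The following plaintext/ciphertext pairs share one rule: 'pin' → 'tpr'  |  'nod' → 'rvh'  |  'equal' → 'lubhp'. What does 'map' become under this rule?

The shift depends on letter class: consonant p→t is +4, but vowel i→p is +7. Two shifts are in play — +7 for a/e/i/o/u, +4 for every other letter.
On map: m(cons)+4=q, a(vowel)+7=h, p(cons)+4=t.

qht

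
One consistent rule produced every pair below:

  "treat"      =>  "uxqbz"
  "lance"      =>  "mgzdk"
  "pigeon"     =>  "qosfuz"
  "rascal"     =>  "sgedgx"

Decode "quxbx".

Shifts by position in treat: pos 0: t→u (+1), pos 1: r→x (+6), pos 2: e→q (+12), pos 3: a→b (+1), pos 4: t→z (+6) — repeating every 3. The shifts repeat in a cycle of length 3: positions 0,1,… shift by +1, +6, +12, then the pattern repeats.
Reversing it on quxbx: q−1=p, u−6=o, x−12=l, b−1=a, x−6=r.

polar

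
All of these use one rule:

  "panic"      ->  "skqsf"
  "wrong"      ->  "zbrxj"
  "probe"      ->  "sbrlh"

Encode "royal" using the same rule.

uybko

Shifts by position in panic: pos 0: p→s (+3), pos 1: a→k (+10), pos 2: n→q (+3), pos 3: i→s (+10) — repeating every 2. It's a Vigenère-style cipher with numeric key [3,10]: position i shifts by key[i mod 2].
On royal: r+3=u, o+10=y, y+3=b, a+10=k, l+3=o.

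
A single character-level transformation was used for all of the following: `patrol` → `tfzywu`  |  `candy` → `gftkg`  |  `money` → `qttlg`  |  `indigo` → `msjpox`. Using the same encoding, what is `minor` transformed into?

Letter i (0-indexed) is shifted by i+4, so successive shifts are 4, 5, 6, ….
Applying it to minor: m+4=q, i+5=n, n+6=t, o+7=v, r+8=z.

qntvz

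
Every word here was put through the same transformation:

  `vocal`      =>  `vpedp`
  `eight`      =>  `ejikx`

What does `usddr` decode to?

urban

Letter i (0-indexed) is shifted by i+0, so successive shifts are 0, 1, 2, ….
Undoing it on usddr: u−0=u, s−1=r, d−2=b, d−3=a, r−4=n.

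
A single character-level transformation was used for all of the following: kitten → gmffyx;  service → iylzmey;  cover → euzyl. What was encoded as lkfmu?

ratio

This is an affine cipher: with a=0,…,z=25, each position x becomes (23x+10) mod 26.
Reversing it on lkfmu: l(11)→17·(11−10)≡17=r; k(10)→17·(10−10)≡0=a; f(5)→17·(5−10)≡19=t; m(12)→17·(12−10)≡8=i; u(20)→17·(20−10)≡14=o (all mod 26).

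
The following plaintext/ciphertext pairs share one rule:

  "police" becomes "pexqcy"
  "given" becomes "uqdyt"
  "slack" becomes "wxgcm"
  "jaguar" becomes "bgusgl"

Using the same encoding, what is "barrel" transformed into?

This is an affine cipher: with a=0,…,z=25, each position x becomes (11x+6) mod 26.
Applying it to barrel: b(1)→11·1+6≡17=r; a(0)→11·0+6≡6=g; r(17)→11·17+6≡11=l; r(17)→11·17+6≡11=l; e(4)→11·4+6≡24=y; l(11)→11·11+6≡23=x (all mod 26).

rgllyx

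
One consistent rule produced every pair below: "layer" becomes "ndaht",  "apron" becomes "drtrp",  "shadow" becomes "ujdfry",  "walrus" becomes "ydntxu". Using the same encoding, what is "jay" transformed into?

The rule splits by letter class: vowels +3, consonants +2.
On jay: j(cons)+2=l, a(vowel)+3=d, y(cons)+2=a.

lda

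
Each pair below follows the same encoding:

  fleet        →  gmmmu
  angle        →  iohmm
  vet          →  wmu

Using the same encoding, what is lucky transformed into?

The rule splits by letter class: vowels +8, consonants +1.
For lucky: l(cons)+1=m, u(vowel)+8=c, c(cons)+1=d, k(cons)+1=l, y(cons)+1=z.

mcdlz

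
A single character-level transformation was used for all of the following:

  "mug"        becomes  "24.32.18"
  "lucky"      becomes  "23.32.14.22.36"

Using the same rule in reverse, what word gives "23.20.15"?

The number is (letter's place in the alphabet, a=1) + 11.
Reversing it on 23.20.15: 23→(23−11)÷1=12=l, 20→(20−11)÷1=9=i, 15→(15−11)÷1=4=d.

lid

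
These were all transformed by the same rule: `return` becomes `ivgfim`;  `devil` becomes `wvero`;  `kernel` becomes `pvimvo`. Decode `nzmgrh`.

Each pair mirrors across the alphabet (r↔i, e↔v, t↔g): positions sum to 25. This is the alphabet-reversal cipher (Atbash): a becomes z, b becomes y, etc.
Reversing it on nzmgrh: n↔m, z↔a, m↔n, g↔t, r↔i, h↔s.

mantis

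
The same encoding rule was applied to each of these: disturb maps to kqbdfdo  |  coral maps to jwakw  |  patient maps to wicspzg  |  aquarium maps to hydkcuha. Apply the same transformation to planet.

wtjxpf

Each letter shifts forward by (position + 7), i.e. 7, 8, 9, … — the shift grows by one for each successive letter.
On planet: p+7=w, l+8=t, a+9=j, n+10=x, e+11=p, t+12=f.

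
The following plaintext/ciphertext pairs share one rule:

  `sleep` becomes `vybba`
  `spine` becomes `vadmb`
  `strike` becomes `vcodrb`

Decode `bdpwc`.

eight

s(18)→v(21) and l(11)→y(24) fit y≡7x+25 (mod 26); the inverse of 7 mod 26 is 15. This is an affine cipher: with a=0,…,z=25, each position x becomes (7x+25) mod 26.
Decoding bdpwc: b(1)→15·(1−25)≡4=e; d(3)→15·(3−25)≡8=i; p(15)→15·(15−25)≡6=g; w(22)→15·(22−25)≡7=h; c(2)→15·(2−25)≡19=t (all mod 26).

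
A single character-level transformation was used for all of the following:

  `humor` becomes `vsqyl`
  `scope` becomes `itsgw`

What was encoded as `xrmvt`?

print

The output letters match the input read backwards, each shifted +4: humor reversed is romuh. The word is reversed, then every letter is shifted forward by 4.
Reversing it on xrmvt: shift back: x−4=t, r−4=n, m−4=i, v−4=r, t−4=p → tnirp; then reverse → print.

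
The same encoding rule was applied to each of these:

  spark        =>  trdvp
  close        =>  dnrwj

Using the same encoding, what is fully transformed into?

In spark: s→t is +1, p→r is +2, a→d is +3, r→v is +4 — the shift increases by 1 each position. The shift increases by 1 at each position, starting from +1: 1, 2, 3, ….
For fully: f+1=g, u+2=w, l+3=o, l+4=p, y+5=d.

gwopd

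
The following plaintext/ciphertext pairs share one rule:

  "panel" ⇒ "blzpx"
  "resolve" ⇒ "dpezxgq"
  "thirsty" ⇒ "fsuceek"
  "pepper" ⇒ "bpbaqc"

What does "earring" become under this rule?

qldcuys

Shifts by position in panel: pos 0: p→b (+12), pos 1: a→l (+11), pos 2: n→z (+12), pos 3: e→p (+11) — repeating every 2. A repeating key of period 2 is used — shifts +12, +11 over and over.
On earring: e+12=q, a+11=l, r+12=d, r+11=c, i+12=u, n+11=y, g+12=s.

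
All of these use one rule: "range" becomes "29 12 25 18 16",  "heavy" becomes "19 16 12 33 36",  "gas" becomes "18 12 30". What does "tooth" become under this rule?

The number is (letter's place in the alphabet, a=1) + 11.
For tooth: t=20→31, o=15→26, o=15→26, t=20→31, h=8→19.

31 26 26 31 19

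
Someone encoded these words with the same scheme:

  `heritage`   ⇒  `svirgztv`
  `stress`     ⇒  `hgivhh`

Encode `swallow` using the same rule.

hdzoold

Each pair mirrors across the alphabet (h↔s, e↔v, r↔i): positions sum to 25. This is the alphabet-reversal cipher (Atbash): a becomes z, b becomes y, etc.
Applying it to swallow: s↔h, w↔d, a↔z, l↔o, l↔o, o↔l, w↔d.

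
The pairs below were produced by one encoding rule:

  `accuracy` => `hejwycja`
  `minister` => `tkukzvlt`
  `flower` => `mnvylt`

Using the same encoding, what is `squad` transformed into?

zsbck

Shifts by position in accuracy: pos 0: a→h (+7), pos 1: c→e (+2), pos 2: c→j (+7), pos 3: u→w (+2) — repeating every 2. It's a Vigenère-style cipher with numeric key [7,2]: position i shifts by key[i mod 2].
On squad: s+7=z, q+2=s, u+7=b, a+2=c, d+7=k.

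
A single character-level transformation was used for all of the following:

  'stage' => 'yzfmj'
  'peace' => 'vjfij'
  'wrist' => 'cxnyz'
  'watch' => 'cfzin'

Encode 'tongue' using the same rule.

The shift depends on letter class: consonant s→y is +6, but vowel a→f is +5. Two shifts are in play — +5 for a/e/i/o/u, +6 for every other letter.
Applying it to tongue: t(cons)+6=z, o(vowel)+5=t, n(cons)+6=t, g(cons)+6=m, u(vowel)+5=z, e(vowel)+5=j.

zttmzj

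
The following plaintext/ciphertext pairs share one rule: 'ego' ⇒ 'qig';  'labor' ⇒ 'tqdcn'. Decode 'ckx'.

Read the word backwards and shift each letter +2.
Decoding ckx: shift back: c−2=a, k−2=i, x−2=v → aiv; then reverse → via.

via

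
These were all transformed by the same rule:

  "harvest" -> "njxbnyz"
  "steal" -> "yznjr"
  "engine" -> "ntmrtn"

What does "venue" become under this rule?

The shift depends on letter class: consonant h→n is +6, but vowel a→j is +9. Two shifts are in play — +9 for a/e/i/o/u, +6 for every other letter.
Applying it to venue: v(cons)+6=b, e(vowel)+9=n, n(cons)+6=t, u(vowel)+9=d, e(vowel)+9=n.

bntdn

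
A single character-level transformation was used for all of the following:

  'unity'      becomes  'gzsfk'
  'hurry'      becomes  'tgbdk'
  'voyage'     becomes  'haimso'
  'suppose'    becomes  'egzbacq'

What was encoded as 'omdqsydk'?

category

Shifts by position in unity: pos 0: u→g (+12), pos 1: n→z (+12), pos 2: i→s (+10), pos 3: t→f (+12), pos 4: y→k (+12) — repeating every 3. It's a Vigenère-style cipher with numeric key [12,12,10]: position i shifts by key[i mod 3].
Undoing it on omdqsydk: o−12=c, m−12=a, d−10=t, q−12=e, s−12=g, y−10=o, d−12=r, k−12=y.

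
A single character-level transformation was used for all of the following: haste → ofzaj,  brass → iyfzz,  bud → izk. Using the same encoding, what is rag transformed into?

yfn

The shift depends on letter class: consonant h→o is +7, but vowel a→f is +5. Two shifts are in play — +5 for a/e/i/o/u, +7 for every other letter.
For rag: r(cons)+7=y, a(vowel)+5=f, g(cons)+7=n.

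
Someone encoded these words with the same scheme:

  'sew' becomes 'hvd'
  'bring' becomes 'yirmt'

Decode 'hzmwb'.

Each pair mirrors across the alphabet (s↔h, e↔v, w↔d): positions sum to 25. Letters are reflected about the middle of the alphabet (position → 25−position): Atbash.
Reversing it on hzmwb: h↔s, z↔a, m↔n, w↔d, b↔y.

sandy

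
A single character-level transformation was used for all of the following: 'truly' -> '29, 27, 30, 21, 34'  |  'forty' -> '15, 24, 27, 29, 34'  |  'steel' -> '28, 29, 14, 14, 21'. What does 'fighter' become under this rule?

The number is (letter's place in the alphabet, a=1) + 9.
On fighter: f=6→15, i=9→18, g=7→16, h=8→17, t=20→29, e=5→14, r=18→27.

15, 18, 16, 17, 29, 14, 27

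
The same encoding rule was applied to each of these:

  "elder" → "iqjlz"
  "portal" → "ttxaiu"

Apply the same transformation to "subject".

In elder: e→i is +4, l→q is +5, d→j is +6, e→l is +7 — the shift increases by 1 each position. Each letter shifts forward by (position + 4), i.e. 4, 5, 6, … — the shift grows by one for each successive letter.
On subject: s+4=w, u+5=z, b+6=h, j+7=q, e+8=m, c+9=l, t+10=d.

wzhqmld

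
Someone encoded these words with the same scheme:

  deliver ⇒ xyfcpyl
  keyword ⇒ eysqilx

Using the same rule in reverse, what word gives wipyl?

cover

Compare letters: d→x is +20, e→y is +20, l→f is +20 — a constant shift. It's a constant shift of +20 (ROT20).
Undoing it on wipyl: w−20=c, i−20=o, p−20=v, y−20=e, l−20=r.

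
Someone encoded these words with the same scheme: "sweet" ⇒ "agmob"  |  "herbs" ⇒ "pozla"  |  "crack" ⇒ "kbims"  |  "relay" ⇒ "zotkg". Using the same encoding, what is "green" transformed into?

It's a Vigenère-style cipher with numeric key [8,10]: position i shifts by key[i mod 2].
For green: g+8=o, r+10=b, e+8=m, e+10=o, n+8=v.

obmov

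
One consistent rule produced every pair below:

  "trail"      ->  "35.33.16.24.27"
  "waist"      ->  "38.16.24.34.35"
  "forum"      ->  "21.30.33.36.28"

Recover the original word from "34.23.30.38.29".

t is letter #20 and maps to 35: an offset of 15. Letters become their 1-based position plus 15 (so a→16, b→17, …).
Reversing it on 34.23.30.38.29: 34→(34−15)÷1=19=s, 23→(23−15)÷1=8=h, 30→(30−15)÷1=15=o, 38→(38−15)÷1=23=w, 29→(29−15)÷1=14=n.

shown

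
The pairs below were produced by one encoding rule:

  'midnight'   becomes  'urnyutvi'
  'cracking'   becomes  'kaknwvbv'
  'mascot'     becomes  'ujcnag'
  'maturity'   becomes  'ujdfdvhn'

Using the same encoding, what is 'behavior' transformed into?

jnrlhvcg

In midnight: m→u is +8, i→r is +9, d→n is +10, n→y is +11 — the shift increases by 1 each position. The shift increases by 1 at each position, starting from +8: 8, 9, 10, ….
For behavior: b+8=j, e+9=n, h+10=r, a+11=l, v+12=h, i+13=v, o+14=c, r+15=g.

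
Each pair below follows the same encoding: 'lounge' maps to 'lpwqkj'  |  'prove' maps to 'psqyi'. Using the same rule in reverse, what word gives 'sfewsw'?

sector

Letter i (0-indexed) is shifted by i+0, so successive shifts are 0, 1, 2, ….
Undoing it on sfewsw: s−0=s, f−1=e, e−2=c, w−3=t, s−4=o, w−5=r.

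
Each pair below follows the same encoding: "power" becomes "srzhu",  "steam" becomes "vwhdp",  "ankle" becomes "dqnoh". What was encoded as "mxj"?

Compare letters: p→s is +3, o→r is +3, w→z is +3 — a constant shift. It's a constant shift of +3 (ROT3).
Reversing it on mxj: m−3=j, x−3=u, j−3=g.

jug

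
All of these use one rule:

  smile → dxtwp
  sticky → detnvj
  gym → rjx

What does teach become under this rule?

Compare letters: s→d is +11, m→x is +11, i→t is +11 — a constant shift. Each letter is shifted forward by 11 in the alphabet (a Caesar shift of +11).
Applying it to teach: t+11=e, e+11=p, a+11=l, c+11=n, h+11=s.

eplns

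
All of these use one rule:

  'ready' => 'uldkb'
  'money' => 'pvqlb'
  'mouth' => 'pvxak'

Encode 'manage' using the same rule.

Shifts by position in ready: pos 0: r→u (+3), pos 1: e→l (+7), pos 2: a→d (+3), pos 3: d→k (+7) — repeating every 2. A repeating key of period 2 is used — shifts +3, +7 over and over.
For manage: m+3=p, a+7=h, n+3=q, a+7=h, g+3=j, e+7=l.

phqhjl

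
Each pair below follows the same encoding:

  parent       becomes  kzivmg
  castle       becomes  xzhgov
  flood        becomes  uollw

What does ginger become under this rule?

trmtvi

Each letter is replaced by its mirror in the alphabet: a↔z, b↔y, c↔x, and so on (the Atbash cipher).
Applying it to ginger: g↔t, i↔r, n↔m, g↔t, e↔v, r↔i.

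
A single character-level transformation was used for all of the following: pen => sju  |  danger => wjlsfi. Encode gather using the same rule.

wjmyfl

The output letters match the input read backwards, each shifted +5: pen reversed is nep. Two steps: reverse the string, then apply a Caesar shift of +5.
For gather: reverse → rehtag; then shift: r+5=w, e+5=j, h+5=m, t+5=y, a+5=f, g+5=l.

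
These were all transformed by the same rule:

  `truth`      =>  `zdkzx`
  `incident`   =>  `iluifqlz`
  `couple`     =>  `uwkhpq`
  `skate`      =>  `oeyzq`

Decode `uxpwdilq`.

Each letter's alphabet position (a=0..z=25) is mapped through 11·x+24 mod 26 — an affine cipher.
Undoing it on uxpwdilq: u(20)→19·(20−24)≡2=c; x(23)→19·(23−24)≡7=h; p(15)→19·(15−24)≡11=l; w(22)→19·(22−24)≡14=o; d(3)→19·(3−24)≡17=r; i(8)→19·(8−24)≡8=i; l(11)→19·(11−24)≡13=n; q(16)→19·(16−24)≡4=e (all mod 26).

chlorine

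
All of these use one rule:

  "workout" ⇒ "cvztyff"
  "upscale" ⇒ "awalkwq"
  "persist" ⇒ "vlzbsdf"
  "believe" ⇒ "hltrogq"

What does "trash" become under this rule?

zyibr

In workout: w→c is +6, o→v is +7, r→z is +8, k→t is +9 — the shift increases by 1 each position. Letter i (0-indexed) is shifted by i+6, so successive shifts are 6, 7, 8, ….
For trash: t+6=z, r+7=y, a+8=i, s+9=b, h+10=r.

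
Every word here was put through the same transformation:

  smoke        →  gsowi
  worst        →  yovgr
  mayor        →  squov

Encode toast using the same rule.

s(18)→g(6) and m(12)→s(18) fit y≡11x+16 (mod 26); the inverse of 11 mod 26 is 19. This is an affine cipher: with a=0,…,z=25, each position x becomes (11x+16) mod 26.
Applying it to toast: t(19)→11·19+16≡17=r; o(14)→11·14+16≡14=o; a(0)→11·0+16≡16=q; s(18)→11·18+16≡6=g; t(19)→11·19+16≡17=r (all mod 26).

roqgr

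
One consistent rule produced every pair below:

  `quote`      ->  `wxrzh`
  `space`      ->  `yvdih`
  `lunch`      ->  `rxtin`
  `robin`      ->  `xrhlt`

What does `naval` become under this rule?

tdbdr

The shift depends on letter class: consonant q→w is +6, but vowel u→x is +3. Vowels shift forward by 3 and consonants shift forward by 6.
Applying it to naval: n(cons)+6=t, a(vowel)+3=d, v(cons)+6=b, a(vowel)+3=d, l(cons)+6=r.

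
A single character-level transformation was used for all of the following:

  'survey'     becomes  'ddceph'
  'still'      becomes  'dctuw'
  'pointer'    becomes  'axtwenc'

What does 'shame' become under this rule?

Shifts by position in survey: pos 0: s→d (+11), pos 1: u→d (+9), pos 2: r→c (+11), pos 3: v→e (+9) — repeating every 2. It's a Vigenère-style cipher with numeric key [11,9]: position i shifts by key[i mod 2].
On shame: s+11=d, h+9=q, a+11=l, m+9=v, e+11=p.

dqlvp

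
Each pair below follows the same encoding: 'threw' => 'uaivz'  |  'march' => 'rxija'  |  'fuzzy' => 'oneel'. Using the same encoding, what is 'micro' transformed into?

t(19)→u(20) and h(7)→a(0) fit y≡19x+23 (mod 26); the inverse of 19 mod 26 is 11. This is an affine cipher: with a=0,…,z=25, each position x becomes (19x+23) mod 26.
For micro: m(12)→19·12+23≡17=r; i(8)→19·8+23≡19=t; c(2)→19·2+23≡9=j; r(17)→19·17+23≡8=i; o(14)→19·14+23≡3=d (all mod 26).

rtjid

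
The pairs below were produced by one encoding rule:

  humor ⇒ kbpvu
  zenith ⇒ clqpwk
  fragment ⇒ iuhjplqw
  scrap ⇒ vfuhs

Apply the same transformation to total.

The shift depends on letter class: consonant h→k is +3, but vowel u→b is +7. Two shifts are in play — +7 for a/e/i/o/u, +3 for every other letter.
Applying it to total: t(cons)+3=w, o(vowel)+7=v, t(cons)+3=w, a(vowel)+7=h, l(cons)+3=o.

wvwho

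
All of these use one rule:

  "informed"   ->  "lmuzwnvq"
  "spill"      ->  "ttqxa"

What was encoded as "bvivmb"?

The output letters match the input read backwards, each shifted +8: informed reversed is demrofni. Read the word backwards and shift each letter +8.
Decoding bvivmb: shift back: b−8=t, v−8=n, i−8=a, v−8=n, m−8=e, b−8=t → tnanet; then reverse → tenant.

tenant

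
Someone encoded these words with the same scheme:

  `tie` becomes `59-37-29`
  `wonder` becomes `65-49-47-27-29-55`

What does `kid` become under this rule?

41-37-27

Each letter becomes 2×(its alphabet position, a=1..z=26) + 19.
On kid: k=11→41, i=9→37, d=4→27.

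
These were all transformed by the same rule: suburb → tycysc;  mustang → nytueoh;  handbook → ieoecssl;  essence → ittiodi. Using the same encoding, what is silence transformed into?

tmmiodi

The shift depends on letter class: consonant s→t is +1, but vowel u→y is +4. Vowels shift forward by 4 and consonants shift forward by 1.
On silence: s(cons)+1=t, i(vowel)+4=m, l(cons)+1=m, e(vowel)+4=i, n(cons)+1=o, c(cons)+1=d, e(vowel)+4=i.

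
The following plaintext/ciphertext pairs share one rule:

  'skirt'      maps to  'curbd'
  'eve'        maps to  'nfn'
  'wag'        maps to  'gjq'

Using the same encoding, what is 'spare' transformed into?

Two shifts are in play — +9 for a/e/i/o/u, +10 for every other letter.
For spare: s(cons)+10=c, p(cons)+10=z, a(vowel)+9=j, r(cons)+10=b, e(vowel)+9=n.

czjbn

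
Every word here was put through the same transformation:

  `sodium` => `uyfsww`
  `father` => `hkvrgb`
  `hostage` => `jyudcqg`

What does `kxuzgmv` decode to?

inspect

Shifts by position in sodium: pos 0: s→u (+2), pos 1: o→y (+10), pos 2: d→f (+2), pos 3: i→s (+10) — repeating every 2. It's a Vigenère-style cipher with numeric key [2,10]: position i shifts by key[i mod 2].
Undoing it on kxuzgmv: k−2=i, x−10=n, u−2=s, z−10=p, g−2=e, m−10=c, v−2=t.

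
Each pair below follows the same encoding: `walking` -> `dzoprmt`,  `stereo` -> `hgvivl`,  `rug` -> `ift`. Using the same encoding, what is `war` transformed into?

dzi

Each letter is replaced by its mirror in the alphabet: a↔z, b↔y, c↔x, and so on (the Atbash cipher).
Applying it to war: w↔d, a↔z, r↔i.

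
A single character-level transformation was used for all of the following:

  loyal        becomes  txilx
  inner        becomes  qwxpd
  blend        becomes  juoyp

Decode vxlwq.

The shift increases by 1 at each position, starting from +8: 8, 9, 10, ….
Undoing it on vxlwq: v−8=n, x−9=o, l−10=b, w−11=l, q−12=e.

noble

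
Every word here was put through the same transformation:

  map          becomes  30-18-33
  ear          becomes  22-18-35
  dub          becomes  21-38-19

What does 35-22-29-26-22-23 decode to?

m is letter #13 and maps to 30: an offset of 17. Letters become their 1-based position plus 17 (so a→18, b→19, …).
Decoding 35-22-29-26-22-23: 35→(35−17)÷1=18=r, 22→(22−17)÷1=5=e, 29→(29−17)÷1=12=l, 26→(26−17)÷1=9=i, 22→(22−17)÷1=5=e, 23→(23−17)÷1=6=f.

relief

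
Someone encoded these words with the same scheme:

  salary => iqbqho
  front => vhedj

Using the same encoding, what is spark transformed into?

This is a Caesar cipher with shift 16.
On spark: s+16=i, p+16=f, a+16=q, r+16=h, k+16=a.

ifqha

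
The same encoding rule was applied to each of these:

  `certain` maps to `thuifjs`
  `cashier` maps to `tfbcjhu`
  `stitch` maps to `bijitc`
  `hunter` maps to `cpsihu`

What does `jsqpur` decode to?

c(2)→t(19) and e(4)→h(7) fit y≡7x+5 (mod 26); the inverse of 7 mod 26 is 15. Each letter's alphabet position (a=0..z=25) is mapped through 7·x+5 mod 26 — an affine cipher.
Reversing it on jsqpur: j(9)→15·(9−5)≡8=i; s(18)→15·(18−5)≡13=n; q(16)→15·(16−5)≡9=j; p(15)→15·(15−5)≡20=u; u(20)→15·(20−5)≡17=r; r(17)→15·(17−5)≡24=y (all mod 26).

injury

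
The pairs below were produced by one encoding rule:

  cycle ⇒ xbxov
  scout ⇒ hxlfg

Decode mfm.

nun

Letters are reflected about the middle of the alphabet (position → 25−position): Atbash.
Undoing it on mfm: m↔n, f↔u, m↔n.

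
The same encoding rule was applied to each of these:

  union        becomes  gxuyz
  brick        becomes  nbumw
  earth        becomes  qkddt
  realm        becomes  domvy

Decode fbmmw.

track

Shifts by position in union: pos 0: u→g (+12), pos 1: n→x (+10), pos 2: i→u (+12), pos 3: o→y (+10) — repeating every 2. A repeating key of period 2 is used — shifts +12, +10 over and over.
Decoding fbmmw: f−12=t, b−10=r, m−12=a, m−10=c, w−12=k.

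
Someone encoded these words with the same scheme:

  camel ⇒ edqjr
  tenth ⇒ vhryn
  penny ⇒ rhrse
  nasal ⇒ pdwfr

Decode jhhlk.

hedge

In camel: c→e is +2, a→d is +3, m→q is +4, e→j is +5 — the shift increases by 1 each position. Letter i (0-indexed) is shifted by i+2, so successive shifts are 2, 3, 4, ….
Undoing it on jhhlk: j−2=h, h−3=e, h−4=d, l−5=g, k−6=e.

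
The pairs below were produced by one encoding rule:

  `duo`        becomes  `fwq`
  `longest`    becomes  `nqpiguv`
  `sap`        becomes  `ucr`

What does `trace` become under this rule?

This is a Caesar cipher with shift 2.
On trace: t+2=v, r+2=t, a+2=c, c+2=e, e+2=g.

vtceg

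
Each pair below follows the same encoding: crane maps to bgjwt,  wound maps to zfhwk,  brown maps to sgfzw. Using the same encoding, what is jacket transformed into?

c(2)→b(1) and r(17)→g(6) fit y≡9x+9 (mod 26); the inverse of 9 mod 26 is 3. Each letter's alphabet position (a=0..z=25) is mapped through 9·x+9 mod 26 — an affine cipher.
On jacket: j(9)→9·9+9≡12=m; a(0)→9·0+9≡9=j; c(2)→9·2+9≡1=b; k(10)→9·10+9≡21=v; e(4)→9·4+9≡19=t; t(19)→9·19+9≡24=y (all mod 26).

mjbvty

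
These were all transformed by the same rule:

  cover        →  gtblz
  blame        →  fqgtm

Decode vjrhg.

Each letter shifts forward by (position + 4), i.e. 4, 5, 6, … — the shift grows by one for each successive letter.
Decoding vjrhg: v−4=r, j−5=e, r−6=l, h−7=a, g−8=y.

relay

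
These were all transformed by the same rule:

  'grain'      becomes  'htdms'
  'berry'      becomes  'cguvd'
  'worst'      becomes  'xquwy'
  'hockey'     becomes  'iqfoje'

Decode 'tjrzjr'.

Letter i (0-indexed) is shifted by i+1, so successive shifts are 1, 2, 3, ….
Decoding tjrzjr: t−1=s, j−2=h, r−3=o, z−4=v, j−5=e, r−6=l.

shovel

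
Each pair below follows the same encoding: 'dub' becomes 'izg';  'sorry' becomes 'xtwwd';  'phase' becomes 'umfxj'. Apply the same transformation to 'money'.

rtsjd

Each letter is shifted forward by 5 in the alphabet (a Caesar shift of +5).
For money: m+5=r, o+5=t, n+5=s, e+5=j, y+5=d.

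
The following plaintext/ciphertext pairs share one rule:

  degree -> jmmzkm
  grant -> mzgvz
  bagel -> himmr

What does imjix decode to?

Shifts by position in degree: pos 0: d→j (+6), pos 1: e→m (+8), pos 2: g→m (+6), pos 3: r→z (+8) — repeating every 2. It's a Vigenère-style cipher with numeric key [6,8]: position i shifts by key[i mod 2].
Decoding imjix: i−6=c, m−8=e, j−6=d, i−8=a, x−6=r.

cedar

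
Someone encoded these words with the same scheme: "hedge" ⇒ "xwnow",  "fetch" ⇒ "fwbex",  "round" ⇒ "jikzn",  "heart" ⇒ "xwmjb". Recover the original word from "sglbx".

h(7)→x(23) and e(4)→w(22) fit y≡9x+12 (mod 26); the inverse of 9 mod 26 is 3. This is an affine cipher: with a=0,…,z=25, each position x becomes (9x+12) mod 26.
Reversing it on sglbx: s(18)→3·(18−12)≡18=s; g(6)→3·(6−12)≡8=i; l(11)→3·(11−12)≡23=x; b(1)→3·(1−12)≡19=t; x(23)→3·(23−12)≡7=h (all mod 26).

sixth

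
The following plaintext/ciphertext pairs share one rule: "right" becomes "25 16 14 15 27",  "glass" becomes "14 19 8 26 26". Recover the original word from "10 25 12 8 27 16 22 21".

r is letter #18 and maps to 25: an offset of 7. Letters become their 1-based position plus 7 (so a→8, b→9, …).
Reversing it on 10 25 12 8 27 16 22 21: 10→(10−7)÷1=3=c, 25→(25−7)÷1=18=r, 12→(12−7)÷1=5=e, 8→(8−7)÷1=1=a, 27→(27−7)÷1=20=t, 16→(16−7)÷1=9=i, 22→(22−7)÷1=15=o, 21→(21−7)÷1=14=n.

creation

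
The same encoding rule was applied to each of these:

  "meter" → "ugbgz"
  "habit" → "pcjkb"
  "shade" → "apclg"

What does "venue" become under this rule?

dgvwg

The shift depends on letter class: consonant m→u is +8, but vowel e→g is +2. The rule splits by letter class: vowels +2, consonants +8.
For venue: v(cons)+8=d, e(vowel)+2=g, n(cons)+8=v, u(vowel)+2=w, e(vowel)+2=g.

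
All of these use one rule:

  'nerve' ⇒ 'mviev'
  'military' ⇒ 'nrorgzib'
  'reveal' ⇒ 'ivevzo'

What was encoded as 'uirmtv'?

Each pair mirrors across the alphabet (n↔m, e↔v, r↔i): positions sum to 25. Each letter is replaced by its mirror in the alphabet: a↔z, b↔y, c↔x, and so on (the Atbash cipher).
Undoing it on uirmtv: u↔f, i↔r, r↔i, m↔n, t↔g, v↔e.

fringe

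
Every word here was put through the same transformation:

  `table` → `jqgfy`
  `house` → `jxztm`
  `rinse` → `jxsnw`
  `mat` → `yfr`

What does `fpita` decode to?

vodka

Read the word backwards and shift each letter +5.
Undoing it on fpita: shift back: f−5=a, p−5=k, i−5=d, t−5=o, a−5=v → akdov; then reverse → vodka.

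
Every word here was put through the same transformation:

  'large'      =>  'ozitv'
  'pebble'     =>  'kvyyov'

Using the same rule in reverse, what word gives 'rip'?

Each pair mirrors across the alphabet (l↔o, a↔z, r↔i): positions sum to 25. Letters are reflected about the middle of the alphabet (position → 25−position): Atbash.
Decoding rip: r↔i, i↔r, p↔k.

irk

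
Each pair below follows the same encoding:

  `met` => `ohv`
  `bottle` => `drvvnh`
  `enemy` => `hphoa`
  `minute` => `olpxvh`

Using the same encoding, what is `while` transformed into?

yjlnh

Two shifts are in play — +3 for a/e/i/o/u, +2 for every other letter.
For while: w(cons)+2=y, h(cons)+2=j, i(vowel)+3=l, l(cons)+2=n, e(vowel)+3=h.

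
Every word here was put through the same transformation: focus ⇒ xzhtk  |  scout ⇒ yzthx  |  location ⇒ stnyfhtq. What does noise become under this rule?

jxnts

The output letters match the input read backwards, each shifted +5: focus reversed is sucof. Read the word backwards and shift each letter +5.
Applying it to noise: reverse → esion; then shift: e+5=j, s+5=x, i+5=n, o+5=t, n+5=s.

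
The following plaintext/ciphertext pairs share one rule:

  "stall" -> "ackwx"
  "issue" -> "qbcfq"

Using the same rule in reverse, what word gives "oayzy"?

groom

In stall: s→a is +8, t→c is +9, a→k is +10, l→w is +11 — the shift increases by 1 each position. Each letter shifts forward by (position + 8), i.e. 8, 9, 10, … — the shift grows by one for each successive letter.
Reversing it on oayzy: o−8=g, a−9=r, y−10=o, z−11=o, y−12=m.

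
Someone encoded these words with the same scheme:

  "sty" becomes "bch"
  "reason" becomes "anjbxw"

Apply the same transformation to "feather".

onjcqna

Compare letters: s→b is +9, t→c is +9, y→h is +9 — a constant shift. It's a constant shift of +9 (ROT9).
Applying it to feather: f+9=o, e+9=n, a+9=j, t+9=c, h+9=q, e+9=n, r+9=a.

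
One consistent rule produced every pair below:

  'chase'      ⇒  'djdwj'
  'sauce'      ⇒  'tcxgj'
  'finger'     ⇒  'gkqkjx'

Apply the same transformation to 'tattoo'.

In chase: c→d is +1, h→j is +2, a→d is +3, s→w is +4 — the shift increases by 1 each position. Letter i (0-indexed) is shifted by i+1, so successive shifts are 1, 2, 3, ….
On tattoo: t+1=u, a+2=c, t+3=w, t+4=x, o+5=t, o+6=u.

ucwxtu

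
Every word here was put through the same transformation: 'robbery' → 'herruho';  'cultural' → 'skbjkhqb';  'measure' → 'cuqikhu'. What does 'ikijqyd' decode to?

Compare letters: r→h is +16, o→e is +16, b→r is +16 — a constant shift. This is a Caesar cipher with shift 16.
Undoing it on ikijqyd: i−16=s, k−16=u, i−16=s, j−16=t, q−16=a, y−16=i, d−16=n.

sustain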